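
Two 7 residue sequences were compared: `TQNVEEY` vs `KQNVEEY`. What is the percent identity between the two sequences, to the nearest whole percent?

Mismatch at position 1 (1-based): 1 of 7.
Identical positions: 6/7 = 85.71% → 86%.

86%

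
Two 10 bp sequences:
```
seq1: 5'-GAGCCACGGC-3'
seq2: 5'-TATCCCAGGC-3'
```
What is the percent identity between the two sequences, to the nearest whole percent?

60%

4 positions differ (1, 3, 6, 7), so 6 of 10 match: 6/10 = 60%.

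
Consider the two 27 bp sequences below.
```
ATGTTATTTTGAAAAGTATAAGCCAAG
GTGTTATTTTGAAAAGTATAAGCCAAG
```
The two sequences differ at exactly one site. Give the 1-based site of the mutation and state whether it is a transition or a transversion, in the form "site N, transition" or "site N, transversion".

site 1, transition

The sequences differ only at site 1: A→G (purine→purine), a transition.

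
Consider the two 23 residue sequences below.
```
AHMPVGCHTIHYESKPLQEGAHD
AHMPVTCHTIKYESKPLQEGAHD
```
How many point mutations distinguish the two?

2

Mismatches (1-based): residue 6: G→T; residue 11: H→K.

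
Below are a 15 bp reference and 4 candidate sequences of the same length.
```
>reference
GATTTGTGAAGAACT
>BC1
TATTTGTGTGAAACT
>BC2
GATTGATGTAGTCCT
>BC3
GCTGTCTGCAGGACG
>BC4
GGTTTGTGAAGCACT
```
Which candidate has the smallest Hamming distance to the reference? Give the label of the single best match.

BC1 differs at 4 bases; BC2 differs at 5 bases; BC3 differs at 6 bases; BC4 differs at 2 bases. The closest is BC4.

BC4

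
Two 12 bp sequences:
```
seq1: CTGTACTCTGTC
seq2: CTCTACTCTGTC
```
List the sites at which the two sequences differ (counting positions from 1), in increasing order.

3

Scanning 1-based: 3: G/C.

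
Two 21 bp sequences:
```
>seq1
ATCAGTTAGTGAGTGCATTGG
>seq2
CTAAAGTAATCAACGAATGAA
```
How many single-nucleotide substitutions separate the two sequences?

Comparing position by position, 12 positions differ: 1 (A/C), 3 (C/A), 5 (G/A), 6 (T/G), 9 (G/A), 11 (G/C), 13 (G/A), 14 (T/C), 16 (C/A), 19 (T/G), 20 (G/A), 21 (G/A).

12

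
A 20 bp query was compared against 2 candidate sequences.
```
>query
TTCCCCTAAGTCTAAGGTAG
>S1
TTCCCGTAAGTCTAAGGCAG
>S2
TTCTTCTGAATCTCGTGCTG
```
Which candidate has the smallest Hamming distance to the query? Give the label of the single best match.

Hamming distances to query — S1: 2; S2: 9.
Smallest is S1 with 2 mismatches.

S1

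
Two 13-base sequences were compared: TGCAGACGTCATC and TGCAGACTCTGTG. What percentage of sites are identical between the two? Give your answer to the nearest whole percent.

62%

Mismatches at positions 8, 9, 10, 11, 13 (1-based): 5 of 13.
Identical positions: 8/13 = 61.54% → 62%.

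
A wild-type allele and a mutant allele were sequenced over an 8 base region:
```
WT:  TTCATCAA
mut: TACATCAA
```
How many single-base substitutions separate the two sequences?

1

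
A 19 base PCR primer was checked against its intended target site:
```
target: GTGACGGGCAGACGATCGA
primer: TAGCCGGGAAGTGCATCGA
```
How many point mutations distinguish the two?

7

The sequences differ at positions 1, 2, 4, 9, 12, 13, 14 (1-based) — 7 in total.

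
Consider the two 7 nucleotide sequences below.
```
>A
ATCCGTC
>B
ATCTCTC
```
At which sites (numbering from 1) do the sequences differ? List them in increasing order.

Differences at site 4 (C→T), site 5 (G→C).

4, 5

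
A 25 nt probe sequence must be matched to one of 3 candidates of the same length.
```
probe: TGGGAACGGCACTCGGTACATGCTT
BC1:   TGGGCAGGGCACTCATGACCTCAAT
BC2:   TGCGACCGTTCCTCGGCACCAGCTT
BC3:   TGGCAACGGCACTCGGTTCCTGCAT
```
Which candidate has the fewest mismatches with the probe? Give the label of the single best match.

BC1 differs at 9 positions; BC2 differs at 8 positions; BC3 differs at 4 positions. The closest is BC3.

BC3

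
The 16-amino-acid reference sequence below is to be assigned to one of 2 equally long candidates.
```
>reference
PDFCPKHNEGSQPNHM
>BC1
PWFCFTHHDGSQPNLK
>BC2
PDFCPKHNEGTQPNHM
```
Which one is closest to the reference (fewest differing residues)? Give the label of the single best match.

BC2

BC1 differs at 7 residues; BC2 differs at 1 residue. The closest is BC2.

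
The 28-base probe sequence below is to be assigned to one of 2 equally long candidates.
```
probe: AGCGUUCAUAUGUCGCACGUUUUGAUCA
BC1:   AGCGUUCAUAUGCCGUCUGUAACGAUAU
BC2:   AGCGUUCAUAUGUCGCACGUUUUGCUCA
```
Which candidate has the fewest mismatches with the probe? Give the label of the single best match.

BC1 differs at 9 positions; BC2 differs at 1 position. The closest is BC2.

BC2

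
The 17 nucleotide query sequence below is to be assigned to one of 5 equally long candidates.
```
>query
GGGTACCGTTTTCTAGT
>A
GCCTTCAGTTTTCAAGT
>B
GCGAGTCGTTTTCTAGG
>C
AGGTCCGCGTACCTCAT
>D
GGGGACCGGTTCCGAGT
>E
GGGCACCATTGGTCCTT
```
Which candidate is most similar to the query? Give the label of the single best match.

A differs at 5 positions; B differs at 5 positions; C differs at 9 positions; D differs at 4 positions; E differs at 8 positions. The closest is D.

D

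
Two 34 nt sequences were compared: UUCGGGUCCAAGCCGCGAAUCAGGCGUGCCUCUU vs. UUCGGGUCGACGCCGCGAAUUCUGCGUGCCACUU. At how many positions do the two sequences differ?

6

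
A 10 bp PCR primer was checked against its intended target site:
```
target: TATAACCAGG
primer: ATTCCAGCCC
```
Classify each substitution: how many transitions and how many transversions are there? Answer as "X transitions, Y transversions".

0 transitions, 9 transversions

Transitions (purine↔purine or pyrimidine↔pyrimidine): none.
Transversions (purine↔pyrimidine): 1 T→A, 2 A→T, 4 A→C, 5 A→C, 6 C→A, 7 C→G, 8 A→C, 9 G→C, 10 G→C.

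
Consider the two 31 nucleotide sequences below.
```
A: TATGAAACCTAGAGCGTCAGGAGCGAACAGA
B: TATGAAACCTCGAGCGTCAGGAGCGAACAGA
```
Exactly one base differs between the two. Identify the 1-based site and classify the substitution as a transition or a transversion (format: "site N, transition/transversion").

Site 11 changes A→C. A is a purine and C is a pyrimidine, so this is a transversion.

site 11, transversion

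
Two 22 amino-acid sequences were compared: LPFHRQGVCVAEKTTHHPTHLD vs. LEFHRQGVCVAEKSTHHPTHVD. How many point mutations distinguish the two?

3

Comparing position by position, 3 residues differ: 2 (P/E), 14 (T/S), 21 (L/V).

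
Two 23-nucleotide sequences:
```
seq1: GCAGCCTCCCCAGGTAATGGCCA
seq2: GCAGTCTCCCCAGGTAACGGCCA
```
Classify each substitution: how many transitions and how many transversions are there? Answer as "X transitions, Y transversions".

Mismatches (1-based):
base 5: C→T (pyrimidine→pyrimidine, transition)
base 18: T→C (pyrimidine→pyrimidine, transition)

2 transitions, 0 transversions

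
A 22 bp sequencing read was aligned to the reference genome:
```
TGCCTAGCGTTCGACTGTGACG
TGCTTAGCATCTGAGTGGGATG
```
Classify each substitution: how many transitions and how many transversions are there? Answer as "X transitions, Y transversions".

Mismatches (1-based):
base 4: C→T (pyrimidine→pyrimidine, transition)
base 9: G→A (purine→purine, transition)
base 11: T→C (pyrimidine→pyrimidine, transition)
base 12: C→T (pyrimidine→pyrimidine, transition)
base 15: C→G (pyrimidine→purine, transversion)
base 18: T→G (pyrimidine→purine, transversion)
base 21: C→T (pyrimidine→pyrimidine, transition)

5 transitions, 2 transversions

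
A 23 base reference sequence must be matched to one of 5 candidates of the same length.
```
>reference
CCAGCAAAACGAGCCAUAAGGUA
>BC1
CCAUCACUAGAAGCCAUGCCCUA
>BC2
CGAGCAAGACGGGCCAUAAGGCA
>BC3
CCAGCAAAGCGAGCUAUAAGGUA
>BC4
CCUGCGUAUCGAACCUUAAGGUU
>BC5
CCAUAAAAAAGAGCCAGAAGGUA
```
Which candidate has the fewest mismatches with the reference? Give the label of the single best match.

BC3

Hamming distances to reference — BC1: 9; BC2: 4; BC3: 2; BC4: 7; BC5: 4.
Smallest is BC3 with 2 mismatches.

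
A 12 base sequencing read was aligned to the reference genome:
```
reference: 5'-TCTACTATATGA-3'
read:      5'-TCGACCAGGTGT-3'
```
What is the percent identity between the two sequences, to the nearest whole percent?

58%

Mismatches at positions 3, 6, 8, 9, 12 (1-based): 5 of 12.
Identical positions: 7/12 = 58.33% → 58%.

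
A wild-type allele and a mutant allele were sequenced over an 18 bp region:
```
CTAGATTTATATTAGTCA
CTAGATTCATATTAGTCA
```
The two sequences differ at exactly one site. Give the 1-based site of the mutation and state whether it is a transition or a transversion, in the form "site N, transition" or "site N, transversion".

Site 8 changes T→C. T is a pyrimidine and C is a pyrimidine, so this is a transition.

site 8, transition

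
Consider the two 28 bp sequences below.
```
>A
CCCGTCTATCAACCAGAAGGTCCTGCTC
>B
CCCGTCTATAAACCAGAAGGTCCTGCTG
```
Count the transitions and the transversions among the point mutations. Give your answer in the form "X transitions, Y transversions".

0 transitions, 2 transversions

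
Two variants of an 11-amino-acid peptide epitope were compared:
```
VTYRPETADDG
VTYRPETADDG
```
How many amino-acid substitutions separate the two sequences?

0

The two sequences are identical at every position.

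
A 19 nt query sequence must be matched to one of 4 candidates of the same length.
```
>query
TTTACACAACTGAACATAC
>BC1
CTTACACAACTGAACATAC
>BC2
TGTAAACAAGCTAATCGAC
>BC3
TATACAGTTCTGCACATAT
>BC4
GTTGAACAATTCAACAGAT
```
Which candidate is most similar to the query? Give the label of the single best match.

BC1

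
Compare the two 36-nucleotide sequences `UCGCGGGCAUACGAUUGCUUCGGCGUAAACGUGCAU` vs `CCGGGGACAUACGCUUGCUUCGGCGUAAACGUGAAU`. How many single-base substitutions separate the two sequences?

Comparing position by position, 5 bases differ: 1 (U/C), 4 (C/G), 7 (G/A), 14 (A/C), 34 (C/A).

5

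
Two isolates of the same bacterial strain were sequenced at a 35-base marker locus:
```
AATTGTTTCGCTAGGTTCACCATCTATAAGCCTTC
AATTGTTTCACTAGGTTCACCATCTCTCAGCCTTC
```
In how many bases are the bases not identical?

3

The sequences differ at bases 10, 26, 28 (1-based) — 3 in total.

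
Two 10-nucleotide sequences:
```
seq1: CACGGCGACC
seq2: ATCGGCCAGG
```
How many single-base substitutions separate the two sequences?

Mismatches (1-based): position 1: C→A; position 2: A→T; position 7: G→C; position 9: C→G; position 10: C→G.

5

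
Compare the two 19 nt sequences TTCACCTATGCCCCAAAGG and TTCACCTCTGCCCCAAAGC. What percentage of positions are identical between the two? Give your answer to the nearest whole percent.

89%

2 positions differ (8, 19), so 17 of 19 match: 17/19 = 89.47%.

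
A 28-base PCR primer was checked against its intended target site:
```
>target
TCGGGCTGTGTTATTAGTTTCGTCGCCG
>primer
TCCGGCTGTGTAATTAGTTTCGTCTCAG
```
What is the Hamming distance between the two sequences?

Mismatches (1-based): base 3: G→C; base 12: T→A; base 25: G→T; base 27: C→A.

4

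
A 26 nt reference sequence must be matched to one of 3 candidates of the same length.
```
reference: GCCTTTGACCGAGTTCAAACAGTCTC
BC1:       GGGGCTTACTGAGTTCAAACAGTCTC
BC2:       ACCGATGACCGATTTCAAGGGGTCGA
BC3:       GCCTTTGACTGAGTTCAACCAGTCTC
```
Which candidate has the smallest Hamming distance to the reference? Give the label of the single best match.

BC3

BC1 differs at 6 sites; BC2 differs at 9 sites; BC3 differs at 2 sites. The closest is BC3.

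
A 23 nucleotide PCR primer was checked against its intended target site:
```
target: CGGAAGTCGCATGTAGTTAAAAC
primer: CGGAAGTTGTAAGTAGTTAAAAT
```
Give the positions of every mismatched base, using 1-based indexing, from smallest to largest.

8, 10, 12, 23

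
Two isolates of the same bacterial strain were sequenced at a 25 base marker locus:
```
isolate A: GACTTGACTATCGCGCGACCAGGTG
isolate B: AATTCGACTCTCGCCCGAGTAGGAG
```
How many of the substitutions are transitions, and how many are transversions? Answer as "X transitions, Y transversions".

4 transitions, 4 transversions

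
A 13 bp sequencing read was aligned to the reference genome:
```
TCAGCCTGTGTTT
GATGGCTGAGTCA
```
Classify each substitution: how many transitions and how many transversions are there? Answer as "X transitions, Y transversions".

Mismatches (1-based):
position 1: T→G (pyrimidine→purine, transversion)
position 2: C→A (pyrimidine→purine, transversion)
position 3: A→T (purine→pyrimidine, transversion)
position 5: C→G (pyrimidine→purine, transversion)
position 9: T→A (pyrimidine→purine, transversion)
position 12: T→C (pyrimidine→pyrimidine, transition)
position 13: T→A (pyrimidine→purine, transversion)

1 transition, 6 transversions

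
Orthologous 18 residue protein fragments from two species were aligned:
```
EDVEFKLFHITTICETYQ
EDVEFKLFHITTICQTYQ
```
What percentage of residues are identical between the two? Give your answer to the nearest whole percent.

94%

1 position differs (15), so 17 of 18 match: 17/18 = 94.44%.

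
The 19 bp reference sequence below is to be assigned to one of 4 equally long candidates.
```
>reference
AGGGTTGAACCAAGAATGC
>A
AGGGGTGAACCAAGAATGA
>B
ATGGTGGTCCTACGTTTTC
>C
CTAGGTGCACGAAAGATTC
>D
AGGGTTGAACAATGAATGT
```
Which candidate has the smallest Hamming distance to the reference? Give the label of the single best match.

A differs at 2 bases; B differs at 9 bases; C differs at 9 bases; D differs at 3 bases. The closest is A.

A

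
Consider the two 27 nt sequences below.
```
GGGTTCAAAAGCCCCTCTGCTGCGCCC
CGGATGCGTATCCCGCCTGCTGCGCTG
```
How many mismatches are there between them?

Comparing position by position, 11 sites differ: 1 (G/C), 4 (T/A), 6 (C/G), 7 (A/C), 8 (A/G), 9 (A/T), 11 (G/T), 15 (C/G), 16 (T/C), 26 (C/T), 27 (C/G).

11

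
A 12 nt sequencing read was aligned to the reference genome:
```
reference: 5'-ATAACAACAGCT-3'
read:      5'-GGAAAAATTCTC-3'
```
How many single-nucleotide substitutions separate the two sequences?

8

Comparing position by position, 8 positions differ: 1 (A/G), 2 (T/G), 5 (C/A), 8 (C/T), 9 (A/T), 10 (G/C), 11 (C/T), 12 (T/C).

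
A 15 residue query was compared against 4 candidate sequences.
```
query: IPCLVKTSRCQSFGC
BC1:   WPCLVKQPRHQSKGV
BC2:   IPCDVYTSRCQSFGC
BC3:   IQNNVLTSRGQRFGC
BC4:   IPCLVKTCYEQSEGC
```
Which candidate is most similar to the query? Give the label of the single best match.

BC2

Hamming distances to query — BC1: 6; BC2: 2; BC3: 6; BC4: 4.
Smallest is BC2 with 2 mismatches.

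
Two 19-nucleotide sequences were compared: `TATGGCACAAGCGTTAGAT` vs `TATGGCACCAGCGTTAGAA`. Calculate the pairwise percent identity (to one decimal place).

89.5%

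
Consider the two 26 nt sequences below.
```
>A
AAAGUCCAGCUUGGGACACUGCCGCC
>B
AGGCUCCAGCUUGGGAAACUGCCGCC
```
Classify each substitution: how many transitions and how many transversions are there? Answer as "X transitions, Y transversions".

2 transitions, 2 transversions

Mismatches (1-based):
position 2: A→G (purine→purine, transition)
position 3: A→G (purine→purine, transition)
position 4: G→C (purine→pyrimidine, transversion)
position 17: C→A (pyrimidine→purine, transversion)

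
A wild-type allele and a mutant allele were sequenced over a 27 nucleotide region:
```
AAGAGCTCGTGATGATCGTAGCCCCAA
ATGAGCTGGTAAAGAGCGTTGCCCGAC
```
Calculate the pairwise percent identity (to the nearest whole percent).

Mismatches at positions 2, 8, 11, 13, 16, 20, 25, 27 (1-based): 8 of 27.
Identical positions: 19/27 = 70.37% → 70%.

70%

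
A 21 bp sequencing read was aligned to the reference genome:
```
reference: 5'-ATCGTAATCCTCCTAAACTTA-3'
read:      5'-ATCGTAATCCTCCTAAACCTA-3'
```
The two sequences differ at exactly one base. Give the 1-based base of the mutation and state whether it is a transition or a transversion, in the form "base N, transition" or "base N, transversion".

Base 19 changes T→C. T is a pyrimidine and C is a pyrimidine, so this is a transition.

base 19, transition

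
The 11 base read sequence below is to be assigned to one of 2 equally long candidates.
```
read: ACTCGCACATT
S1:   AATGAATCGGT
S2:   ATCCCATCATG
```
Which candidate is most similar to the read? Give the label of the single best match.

Hamming distances to read — S1: 7; S2: 6.
Smallest is S2 with 6 mismatches.

S2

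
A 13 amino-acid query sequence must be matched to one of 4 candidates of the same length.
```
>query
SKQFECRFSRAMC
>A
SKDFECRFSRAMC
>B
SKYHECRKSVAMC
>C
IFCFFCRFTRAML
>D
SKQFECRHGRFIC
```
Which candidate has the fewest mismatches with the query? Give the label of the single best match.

A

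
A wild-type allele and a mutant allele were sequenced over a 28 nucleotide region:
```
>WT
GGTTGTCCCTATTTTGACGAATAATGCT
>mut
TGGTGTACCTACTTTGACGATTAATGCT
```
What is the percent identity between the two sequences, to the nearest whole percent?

5 positions differ (1, 3, 7, 12, 21), so 23 of 28 match: 23/28 = 82.14%.

82%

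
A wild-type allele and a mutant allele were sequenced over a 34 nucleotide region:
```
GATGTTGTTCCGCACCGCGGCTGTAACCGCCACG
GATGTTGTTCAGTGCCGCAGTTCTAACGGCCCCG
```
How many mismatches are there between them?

Comparing position by position, 8 sites differ: 11 (C/A), 13 (C/T), 14 (A/G), 19 (G/A), 21 (C/T), 23 (G/C), 28 (C/G), 32 (A/C).

8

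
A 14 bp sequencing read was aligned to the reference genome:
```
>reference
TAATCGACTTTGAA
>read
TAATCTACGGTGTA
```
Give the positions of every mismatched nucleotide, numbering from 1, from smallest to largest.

Differences at position 6 (G→T), position 9 (T→G), position 10 (T→G), position 13 (A→T).

6, 9, 10, 13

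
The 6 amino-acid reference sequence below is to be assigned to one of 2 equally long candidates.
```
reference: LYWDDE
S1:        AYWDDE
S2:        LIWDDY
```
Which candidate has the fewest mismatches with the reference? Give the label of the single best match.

S1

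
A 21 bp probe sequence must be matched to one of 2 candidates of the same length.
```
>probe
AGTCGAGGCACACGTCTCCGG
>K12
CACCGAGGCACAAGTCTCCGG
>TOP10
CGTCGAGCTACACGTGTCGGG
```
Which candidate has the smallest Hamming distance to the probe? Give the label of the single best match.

K12 differs at 4 sites; TOP10 differs at 5 sites. The closest is K12.

K12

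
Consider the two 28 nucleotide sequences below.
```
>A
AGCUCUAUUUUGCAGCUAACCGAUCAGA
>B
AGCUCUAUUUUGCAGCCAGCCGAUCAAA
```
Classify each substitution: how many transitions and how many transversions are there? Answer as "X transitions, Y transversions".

3 transitions, 0 transversions

Transitions (purine↔purine or pyrimidine↔pyrimidine): 17 U→C, 19 A→G, 27 G→A.
Transversions (purine↔pyrimidine): none.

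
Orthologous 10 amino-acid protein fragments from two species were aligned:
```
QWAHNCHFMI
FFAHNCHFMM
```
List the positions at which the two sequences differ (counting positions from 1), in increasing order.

Scanning 1-based: 1: Q/F; 2: W/F; 10: I/M.

1, 2, 10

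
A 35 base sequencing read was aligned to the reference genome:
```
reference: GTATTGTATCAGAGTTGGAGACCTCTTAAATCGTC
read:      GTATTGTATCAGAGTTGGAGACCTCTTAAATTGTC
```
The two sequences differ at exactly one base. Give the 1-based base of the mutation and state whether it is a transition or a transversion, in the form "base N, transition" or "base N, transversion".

Base 32 changes C→T. C is a pyrimidine and T is a pyrimidine, so this is a transition.

base 32, transition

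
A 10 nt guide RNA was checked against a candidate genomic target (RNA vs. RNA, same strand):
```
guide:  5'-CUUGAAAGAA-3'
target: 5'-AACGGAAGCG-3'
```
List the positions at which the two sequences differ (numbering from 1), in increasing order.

1, 2, 3, 5, 9, 10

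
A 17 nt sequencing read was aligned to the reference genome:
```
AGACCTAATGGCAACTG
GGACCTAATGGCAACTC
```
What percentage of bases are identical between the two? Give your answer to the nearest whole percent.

88%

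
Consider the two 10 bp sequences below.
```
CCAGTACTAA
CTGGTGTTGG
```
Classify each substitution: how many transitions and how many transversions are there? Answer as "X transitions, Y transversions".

Mismatches (1-based):
base 2: C→T (pyrimidine→pyrimidine, transition)
base 3: A→G (purine→purine, transition)
base 6: A→G (purine→purine, transition)
base 7: C→T (pyrimidine→pyrimidine, transition)
base 9: A→G (purine→purine, transition)
base 10: A→G (purine→purine, transition)

6 transitions, 0 transversions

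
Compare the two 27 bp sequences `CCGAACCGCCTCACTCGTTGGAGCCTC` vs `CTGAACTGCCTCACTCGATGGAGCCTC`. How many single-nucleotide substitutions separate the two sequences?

Mismatches (1-based): site 2: C→T; site 7: C→T; site 18: T→A.

3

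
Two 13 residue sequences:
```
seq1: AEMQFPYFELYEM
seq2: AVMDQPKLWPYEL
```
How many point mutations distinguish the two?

8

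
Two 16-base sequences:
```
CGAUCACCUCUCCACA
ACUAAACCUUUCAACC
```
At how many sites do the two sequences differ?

Comparing position by position, 8 sites differ: 1 (C/A), 2 (G/C), 3 (A/U), 4 (U/A), 5 (C/A), 10 (C/U), 13 (C/A), 16 (A/C).

8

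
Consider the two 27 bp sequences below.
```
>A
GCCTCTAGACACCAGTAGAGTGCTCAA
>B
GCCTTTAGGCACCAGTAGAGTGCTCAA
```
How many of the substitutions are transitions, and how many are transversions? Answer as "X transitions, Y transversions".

Transitions (purine↔purine or pyrimidine↔pyrimidine): 5 C→T, 9 A→G.
Transversions (purine↔pyrimidine): none.

2 transitions, 0 transversions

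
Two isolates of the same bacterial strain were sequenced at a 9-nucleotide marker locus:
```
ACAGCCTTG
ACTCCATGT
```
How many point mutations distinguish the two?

Comparing position by position, 5 positions differ: 3 (A/T), 4 (G/C), 6 (C/A), 8 (T/G), 9 (G/T).

5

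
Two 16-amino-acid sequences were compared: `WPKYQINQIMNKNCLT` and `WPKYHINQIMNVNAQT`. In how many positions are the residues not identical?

4

Comparing position by position, 4 positions differ: 5 (Q/H), 12 (K/V), 14 (C/A), 15 (L/Q).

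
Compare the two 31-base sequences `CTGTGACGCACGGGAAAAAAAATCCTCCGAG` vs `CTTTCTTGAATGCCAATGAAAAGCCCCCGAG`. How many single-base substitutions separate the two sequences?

12

Comparing position by position, 12 bases differ: 3 (G/T), 5 (G/C), 6 (A/T), 7 (C/T), 9 (C/A), 11 (C/T), 13 (G/C), 14 (G/C), 17 (A/T), 18 (A/G), 23 (T/G), 26 (T/C).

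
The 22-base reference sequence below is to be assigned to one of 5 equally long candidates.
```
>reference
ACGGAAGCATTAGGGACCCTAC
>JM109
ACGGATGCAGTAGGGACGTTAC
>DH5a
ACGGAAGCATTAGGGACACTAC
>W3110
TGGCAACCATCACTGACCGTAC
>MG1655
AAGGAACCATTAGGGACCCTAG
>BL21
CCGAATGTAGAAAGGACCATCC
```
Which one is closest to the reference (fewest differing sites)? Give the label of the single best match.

Hamming distances to reference — JM109: 4; DH5a: 1; W3110: 8; MG1655: 3; BL21: 9.
Smallest is DH5a with 1 mismatch.

DH5a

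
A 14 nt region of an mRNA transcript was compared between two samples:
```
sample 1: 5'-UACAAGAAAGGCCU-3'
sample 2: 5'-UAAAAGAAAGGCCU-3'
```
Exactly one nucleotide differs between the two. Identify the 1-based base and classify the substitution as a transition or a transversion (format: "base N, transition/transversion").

The sequences differ only at base 3: C→A (pyrimidine→purine), a transversion.

base 3, transversion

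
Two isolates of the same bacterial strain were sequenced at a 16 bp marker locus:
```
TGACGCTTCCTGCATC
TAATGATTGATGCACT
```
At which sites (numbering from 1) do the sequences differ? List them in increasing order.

Scanning 1-based: 2: G/A; 4: C/T; 6: C/A; 9: C/G; 10: C/A; 15: T/C; 16: C/T.

2, 4, 6, 9, 10, 15, 16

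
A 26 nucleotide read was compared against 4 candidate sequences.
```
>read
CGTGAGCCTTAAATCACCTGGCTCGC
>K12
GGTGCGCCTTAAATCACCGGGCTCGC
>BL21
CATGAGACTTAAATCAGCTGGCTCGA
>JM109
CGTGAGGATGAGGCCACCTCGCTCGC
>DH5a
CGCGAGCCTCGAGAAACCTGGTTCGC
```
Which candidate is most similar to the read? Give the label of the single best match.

K12

K12 differs at 3 bases; BL21 differs at 4 bases; JM109 differs at 7 bases; DH5a differs at 7 bases. The closest is K12.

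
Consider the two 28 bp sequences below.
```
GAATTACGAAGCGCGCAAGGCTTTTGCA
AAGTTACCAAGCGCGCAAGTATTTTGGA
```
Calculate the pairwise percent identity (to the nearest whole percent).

6 positions differ (1, 3, 8, 20, 21, 27), so 22 of 28 match: 22/28 = 78.57%.

79%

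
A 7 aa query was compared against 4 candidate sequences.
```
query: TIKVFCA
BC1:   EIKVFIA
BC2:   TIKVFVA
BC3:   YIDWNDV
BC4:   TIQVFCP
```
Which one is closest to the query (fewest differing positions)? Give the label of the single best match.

BC2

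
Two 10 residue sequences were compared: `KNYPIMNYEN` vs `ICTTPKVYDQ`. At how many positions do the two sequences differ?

9

Comparing position by position, 9 positions differ: 1 (K/I), 2 (N/C), 3 (Y/T), 4 (P/T), 5 (I/P), 6 (M/K), 7 (N/V), 9 (E/D), 10 (N/Q).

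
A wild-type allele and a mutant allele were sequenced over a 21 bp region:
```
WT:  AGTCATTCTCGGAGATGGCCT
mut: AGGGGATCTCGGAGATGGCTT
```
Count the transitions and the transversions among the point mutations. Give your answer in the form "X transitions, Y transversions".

Transitions (purine↔purine or pyrimidine↔pyrimidine): 5 A→G, 20 C→T.
Transversions (purine↔pyrimidine): 3 T→G, 4 C→G, 6 T→A.

2 transitions, 3 transversions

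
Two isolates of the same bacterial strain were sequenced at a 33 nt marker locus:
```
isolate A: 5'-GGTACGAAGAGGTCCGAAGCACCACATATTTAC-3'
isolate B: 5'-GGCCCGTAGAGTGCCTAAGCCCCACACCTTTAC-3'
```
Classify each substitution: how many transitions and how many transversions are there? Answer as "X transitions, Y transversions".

Mismatches (1-based):
site 3: T→C (pyrimidine→pyrimidine, transition)
site 4: A→C (purine→pyrimidine, transversion)
site 7: A→T (purine→pyrimidine, transversion)
site 12: G→T (purine→pyrimidine, transversion)
site 13: T→G (pyrimidine→purine, transversion)
site 16: G→T (purine→pyrimidine, transversion)
site 21: A→C (purine→pyrimidine, transversion)
site 27: T→C (pyrimidine→pyrimidine, transition)
site 28: A→C (purine→pyrimidine, transversion)

2 transitions, 7 transversions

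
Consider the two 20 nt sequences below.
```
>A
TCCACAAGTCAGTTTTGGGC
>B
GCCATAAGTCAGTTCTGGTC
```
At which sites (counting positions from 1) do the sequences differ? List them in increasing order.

Scanning 1-based: 1: T/G; 5: C/T; 15: T/C; 19: G/T.

1, 5, 15, 19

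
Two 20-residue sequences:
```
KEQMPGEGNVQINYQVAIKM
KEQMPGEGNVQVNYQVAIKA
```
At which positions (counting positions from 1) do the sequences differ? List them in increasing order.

12, 20

Differences at position 12 (I→V), position 20 (M→A).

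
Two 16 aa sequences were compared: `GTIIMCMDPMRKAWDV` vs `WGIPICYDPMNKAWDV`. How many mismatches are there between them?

The sequences differ at residues 1, 2, 4, 5, 7, 11 (1-based) — 6 in total.

6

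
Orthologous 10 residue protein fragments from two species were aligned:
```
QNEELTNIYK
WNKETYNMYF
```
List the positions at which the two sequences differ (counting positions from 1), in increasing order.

1, 3, 5, 6, 8, 10

Differences at position 1 (Q→W), position 3 (E→K), position 5 (L→T), position 6 (T→Y), position 8 (I→M), position 10 (K→F).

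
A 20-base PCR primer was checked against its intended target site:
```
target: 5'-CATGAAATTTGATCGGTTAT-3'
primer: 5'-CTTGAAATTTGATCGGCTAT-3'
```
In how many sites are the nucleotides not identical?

2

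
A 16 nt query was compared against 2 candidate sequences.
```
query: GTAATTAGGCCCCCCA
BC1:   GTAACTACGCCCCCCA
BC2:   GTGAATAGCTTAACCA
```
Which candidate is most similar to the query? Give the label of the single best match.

BC1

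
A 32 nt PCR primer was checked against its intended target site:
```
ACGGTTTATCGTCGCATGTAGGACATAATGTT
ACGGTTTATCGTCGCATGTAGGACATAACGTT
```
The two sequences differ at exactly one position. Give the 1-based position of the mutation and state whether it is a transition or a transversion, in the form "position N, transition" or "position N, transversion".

position 29, transition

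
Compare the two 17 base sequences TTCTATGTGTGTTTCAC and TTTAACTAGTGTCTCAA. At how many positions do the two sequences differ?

7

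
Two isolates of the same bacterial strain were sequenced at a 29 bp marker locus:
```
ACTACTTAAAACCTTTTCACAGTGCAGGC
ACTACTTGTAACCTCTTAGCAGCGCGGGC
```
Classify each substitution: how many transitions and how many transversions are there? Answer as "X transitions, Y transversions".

5 transitions, 2 transversions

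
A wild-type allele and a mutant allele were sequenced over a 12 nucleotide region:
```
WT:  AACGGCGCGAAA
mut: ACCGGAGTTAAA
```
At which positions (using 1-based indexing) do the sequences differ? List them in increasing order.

Differences at position 2 (A→C), position 6 (C→A), position 8 (C→T), position 9 (G→T).

2, 6, 8, 9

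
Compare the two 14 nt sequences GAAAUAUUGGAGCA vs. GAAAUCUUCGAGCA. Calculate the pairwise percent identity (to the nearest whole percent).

2 positions differ (6, 9), so 12 of 14 match: 12/14 = 85.71%.

86%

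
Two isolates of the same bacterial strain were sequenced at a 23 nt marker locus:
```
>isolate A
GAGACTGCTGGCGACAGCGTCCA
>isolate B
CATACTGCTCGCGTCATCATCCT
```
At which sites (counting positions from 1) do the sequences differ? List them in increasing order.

1, 3, 10, 14, 17, 19, 23

Scanning 1-based: 1: G/C; 3: G/T; 10: G/C; 14: A/T; 17: G/T; 19: G/A; 23: A/T.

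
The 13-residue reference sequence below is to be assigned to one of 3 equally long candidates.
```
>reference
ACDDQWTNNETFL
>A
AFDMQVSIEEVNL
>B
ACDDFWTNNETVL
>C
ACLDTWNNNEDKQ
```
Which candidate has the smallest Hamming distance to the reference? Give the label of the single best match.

Hamming distances to reference — A: 8; B: 2; C: 6.
Smallest is B with 2 mismatches.

B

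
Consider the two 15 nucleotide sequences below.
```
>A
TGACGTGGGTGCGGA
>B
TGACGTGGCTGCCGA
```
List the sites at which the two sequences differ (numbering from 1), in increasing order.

Differences at site 9 (G→C), site 13 (G→C).

9, 13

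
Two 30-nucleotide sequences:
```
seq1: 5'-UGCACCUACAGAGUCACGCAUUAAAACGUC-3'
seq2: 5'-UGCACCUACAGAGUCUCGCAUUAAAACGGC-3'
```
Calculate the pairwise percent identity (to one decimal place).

93.3%

2 positions differ (16, 29), so 28 of 30 match: 28/30 = 93.33%.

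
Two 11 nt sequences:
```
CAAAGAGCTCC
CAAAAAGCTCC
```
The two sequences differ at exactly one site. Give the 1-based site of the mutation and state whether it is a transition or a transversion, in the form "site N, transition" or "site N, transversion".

Site 5 changes G→A. G is a purine and A is a purine, so this is a transition.

site 5, transition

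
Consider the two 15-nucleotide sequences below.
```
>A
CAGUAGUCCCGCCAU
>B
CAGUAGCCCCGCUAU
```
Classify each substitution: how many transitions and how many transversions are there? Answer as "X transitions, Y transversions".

2 transitions, 0 transversions

Transitions (purine↔purine or pyrimidine↔pyrimidine): 7 U→C, 13 C→U.
Transversions (purine↔pyrimidine): none.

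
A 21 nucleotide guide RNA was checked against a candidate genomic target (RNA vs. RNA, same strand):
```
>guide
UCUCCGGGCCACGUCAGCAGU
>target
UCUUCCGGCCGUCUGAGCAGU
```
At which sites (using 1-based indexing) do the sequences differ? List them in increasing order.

4, 6, 11, 12, 13, 15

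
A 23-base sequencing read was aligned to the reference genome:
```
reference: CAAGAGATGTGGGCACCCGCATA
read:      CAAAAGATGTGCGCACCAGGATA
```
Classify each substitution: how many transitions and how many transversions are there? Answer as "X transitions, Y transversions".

1 transition, 3 transversions

Transitions (purine↔purine or pyrimidine↔pyrimidine): 4 G→A.
Transversions (purine↔pyrimidine): 12 G→C, 18 C→A, 20 C→G.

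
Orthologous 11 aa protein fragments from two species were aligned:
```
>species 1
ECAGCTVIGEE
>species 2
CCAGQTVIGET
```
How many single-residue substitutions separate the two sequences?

3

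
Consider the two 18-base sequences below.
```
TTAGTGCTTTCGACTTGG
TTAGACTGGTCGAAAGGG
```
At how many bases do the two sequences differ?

8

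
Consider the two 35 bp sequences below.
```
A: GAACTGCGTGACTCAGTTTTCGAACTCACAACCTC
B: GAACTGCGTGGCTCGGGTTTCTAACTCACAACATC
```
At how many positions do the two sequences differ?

5

Comparing position by position, 5 positions differ: 11 (A/G), 15 (A/G), 17 (T/G), 22 (G/T), 33 (C/A).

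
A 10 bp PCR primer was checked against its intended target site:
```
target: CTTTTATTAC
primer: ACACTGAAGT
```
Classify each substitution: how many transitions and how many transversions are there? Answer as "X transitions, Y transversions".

5 transitions, 4 transversions

Mismatches (1-based):
position 1: C→A (pyrimidine→purine, transversion)
position 2: T→C (pyrimidine→pyrimidine, transition)
position 3: T→A (pyrimidine→purine, transversion)
position 4: T→C (pyrimidine→pyrimidine, transition)
position 6: A→G (purine→purine, transition)
position 7: T→A (pyrimidine→purine, transversion)
position 8: T→A (pyrimidine→purine, transversion)
position 9: A→G (purine→purine, transition)
position 10: C→T (pyrimidine→pyrimidine, transition)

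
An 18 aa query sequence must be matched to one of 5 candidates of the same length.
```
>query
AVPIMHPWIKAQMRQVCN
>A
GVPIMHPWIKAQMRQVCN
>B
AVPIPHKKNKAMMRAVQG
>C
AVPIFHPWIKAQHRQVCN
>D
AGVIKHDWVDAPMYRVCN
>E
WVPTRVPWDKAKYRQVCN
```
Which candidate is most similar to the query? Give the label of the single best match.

A differs at 1 position; B differs at 8 positions; C differs at 2 positions; D differs at 9 positions; E differs at 7 positions. The closest is A.

A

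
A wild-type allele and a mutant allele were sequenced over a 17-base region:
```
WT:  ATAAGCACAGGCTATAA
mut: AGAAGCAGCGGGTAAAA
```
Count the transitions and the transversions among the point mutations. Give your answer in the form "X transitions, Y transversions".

Mismatches (1-based):
position 2: T→G (pyrimidine→purine, transversion)
position 8: C→G (pyrimidine→purine, transversion)
position 9: A→C (purine→pyrimidine, transversion)
position 12: C→G (pyrimidine→purine, transversion)
position 15: T→A (pyrimidine→purine, transversion)

0 transitions, 5 transversions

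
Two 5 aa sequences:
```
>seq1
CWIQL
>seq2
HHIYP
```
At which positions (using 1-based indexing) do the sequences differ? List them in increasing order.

Differences at position 1 (C→H), position 2 (W→H), position 4 (Q→Y), position 5 (L→P).

1, 2, 4, 5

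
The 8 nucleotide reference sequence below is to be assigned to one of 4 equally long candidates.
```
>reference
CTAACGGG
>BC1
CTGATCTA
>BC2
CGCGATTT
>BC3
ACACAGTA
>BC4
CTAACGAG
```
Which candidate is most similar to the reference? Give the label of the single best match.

BC4

Hamming distances to reference — BC1: 5; BC2: 7; BC3: 6; BC4: 1.
Smallest is BC4 with 1 mismatch.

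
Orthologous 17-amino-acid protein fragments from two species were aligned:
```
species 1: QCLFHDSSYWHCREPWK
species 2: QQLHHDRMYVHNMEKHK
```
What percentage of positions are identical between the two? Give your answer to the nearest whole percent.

47%

Mismatches at positions 2, 4, 7, 8, 10, 12, 13, 15, 16 (1-based): 9 of 17.
Identical positions: 8/17 = 47.06% → 47%.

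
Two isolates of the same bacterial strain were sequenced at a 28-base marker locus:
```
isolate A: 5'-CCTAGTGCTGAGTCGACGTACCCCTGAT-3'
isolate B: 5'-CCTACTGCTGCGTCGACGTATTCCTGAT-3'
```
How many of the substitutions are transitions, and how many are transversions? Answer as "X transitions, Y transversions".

Transitions (purine↔purine or pyrimidine↔pyrimidine): 21 C→T, 22 C→T.
Transversions (purine↔pyrimidine): 5 G→C, 11 A→C.

2 transitions, 2 transversions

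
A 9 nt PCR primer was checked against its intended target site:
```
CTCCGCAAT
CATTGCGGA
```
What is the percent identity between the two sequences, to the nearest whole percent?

33%

6 positions differ (2, 3, 4, 7, 8, 9), so 3 of 9 match: 3/9 = 33.33%.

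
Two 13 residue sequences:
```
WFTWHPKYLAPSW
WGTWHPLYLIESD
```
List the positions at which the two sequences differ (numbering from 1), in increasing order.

2, 7, 10, 11, 13

Differences at position 2 (F→G), position 7 (K→L), position 10 (A→I), position 11 (P→E), position 13 (W→D).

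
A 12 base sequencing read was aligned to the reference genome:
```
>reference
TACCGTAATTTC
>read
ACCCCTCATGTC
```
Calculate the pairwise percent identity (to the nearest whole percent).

Mismatches at positions 1, 2, 5, 7, 10 (1-based): 5 of 12.
Identical positions: 7/12 = 58.33% → 58%.

58%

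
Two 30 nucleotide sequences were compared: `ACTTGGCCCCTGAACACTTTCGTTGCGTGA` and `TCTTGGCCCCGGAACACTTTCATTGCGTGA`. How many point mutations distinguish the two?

3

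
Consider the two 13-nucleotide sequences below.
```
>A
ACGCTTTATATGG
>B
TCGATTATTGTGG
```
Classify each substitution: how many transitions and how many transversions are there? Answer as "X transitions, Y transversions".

1 transition, 4 transversions

Mismatches (1-based):
base 1: A→T (purine→pyrimidine, transversion)
base 4: C→A (pyrimidine→purine, transversion)
base 7: T→A (pyrimidine→purine, transversion)
base 8: A→T (purine→pyrimidine, transversion)
base 10: A→G (purine→purine, transition)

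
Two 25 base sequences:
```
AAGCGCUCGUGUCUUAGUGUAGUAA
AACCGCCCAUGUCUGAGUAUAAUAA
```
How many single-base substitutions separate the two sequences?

6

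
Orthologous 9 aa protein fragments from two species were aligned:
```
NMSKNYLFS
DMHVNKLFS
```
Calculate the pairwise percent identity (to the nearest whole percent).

56%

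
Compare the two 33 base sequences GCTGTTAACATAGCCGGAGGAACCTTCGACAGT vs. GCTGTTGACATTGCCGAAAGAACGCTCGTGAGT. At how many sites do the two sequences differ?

Comparing position by position, 8 sites differ: 7 (A/G), 12 (A/T), 17 (G/A), 19 (G/A), 24 (C/G), 25 (T/C), 29 (A/T), 30 (C/G).

8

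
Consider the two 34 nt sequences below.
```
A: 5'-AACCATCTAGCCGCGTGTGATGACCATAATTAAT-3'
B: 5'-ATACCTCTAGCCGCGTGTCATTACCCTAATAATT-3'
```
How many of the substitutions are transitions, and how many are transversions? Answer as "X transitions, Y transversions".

0 transitions, 8 transversions

Transitions (purine↔purine or pyrimidine↔pyrimidine): none.
Transversions (purine↔pyrimidine): 2 A→T, 3 C→A, 5 A→C, 19 G→C, 22 G→T, 26 A→C, 31 T→A, 33 A→T.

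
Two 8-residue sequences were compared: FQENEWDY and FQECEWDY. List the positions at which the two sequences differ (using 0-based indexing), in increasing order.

Scanning 0-based: 3: N/C.

3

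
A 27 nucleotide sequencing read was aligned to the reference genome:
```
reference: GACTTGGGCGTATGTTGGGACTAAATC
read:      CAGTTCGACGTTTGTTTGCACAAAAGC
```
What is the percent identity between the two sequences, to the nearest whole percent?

Mismatches at positions 1, 3, 6, 8, 12, 17, 19, 22, 26 (1-based): 9 of 27.
Identical positions: 18/27 = 66.67% → 67%.

67%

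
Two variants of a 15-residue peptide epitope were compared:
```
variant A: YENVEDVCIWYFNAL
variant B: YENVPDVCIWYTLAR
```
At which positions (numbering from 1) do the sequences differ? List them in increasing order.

5, 12, 13, 15

Differences at position 5 (E→P), position 12 (F→T), position 13 (N→L), position 15 (L→R).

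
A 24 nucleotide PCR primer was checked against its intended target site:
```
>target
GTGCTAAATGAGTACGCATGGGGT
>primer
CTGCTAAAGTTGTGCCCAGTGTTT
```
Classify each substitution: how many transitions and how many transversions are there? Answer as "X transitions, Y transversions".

Transitions (purine↔purine or pyrimidine↔pyrimidine): 14 A→G.
Transversions (purine↔pyrimidine): 1 G→C, 9 T→G, 10 G→T, 11 A→T, 16 G→C, 19 T→G, 20 G→T, 22 G→T, 23 G→T.

1 transition, 9 transversions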